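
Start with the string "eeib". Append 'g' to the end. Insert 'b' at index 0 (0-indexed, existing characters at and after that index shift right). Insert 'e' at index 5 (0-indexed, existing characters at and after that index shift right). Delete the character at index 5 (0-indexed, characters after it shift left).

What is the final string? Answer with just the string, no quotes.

Applying each edit step by step:
Start: "eeib"
Op 1 (append 'g'): "eeib" -> "eeibg"
Op 2 (insert 'b' at idx 0): "eeibg" -> "beeibg"
Op 3 (insert 'e' at idx 5): "beeibg" -> "beeibeg"
Op 4 (delete idx 5 = 'e'): "beeibeg" -> "beeibg"

Answer: beeibg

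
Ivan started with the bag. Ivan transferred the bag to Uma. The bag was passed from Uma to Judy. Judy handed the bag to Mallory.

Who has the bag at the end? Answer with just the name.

Answer: Mallory

Derivation:
Tracking the bag through each event:
Start: Ivan has the bag.
After event 1: Uma has the bag.
After event 2: Judy has the bag.
After event 3: Mallory has the bag.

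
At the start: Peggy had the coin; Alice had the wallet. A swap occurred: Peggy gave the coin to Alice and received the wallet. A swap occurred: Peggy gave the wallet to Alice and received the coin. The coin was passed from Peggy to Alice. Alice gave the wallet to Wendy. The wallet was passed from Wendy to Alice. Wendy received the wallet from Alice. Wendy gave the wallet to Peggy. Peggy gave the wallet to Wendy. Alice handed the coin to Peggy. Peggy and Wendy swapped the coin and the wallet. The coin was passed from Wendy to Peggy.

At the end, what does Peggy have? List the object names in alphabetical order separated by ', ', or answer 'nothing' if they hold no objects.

Tracking all object holders:
Start: coin:Peggy, wallet:Alice
Event 1 (swap coin<->wallet: now coin:Alice, wallet:Peggy). State: coin:Alice, wallet:Peggy
Event 2 (swap wallet<->coin: now wallet:Alice, coin:Peggy). State: coin:Peggy, wallet:Alice
Event 3 (give coin: Peggy -> Alice). State: coin:Alice, wallet:Alice
Event 4 (give wallet: Alice -> Wendy). State: coin:Alice, wallet:Wendy
Event 5 (give wallet: Wendy -> Alice). State: coin:Alice, wallet:Alice
Event 6 (give wallet: Alice -> Wendy). State: coin:Alice, wallet:Wendy
Event 7 (give wallet: Wendy -> Peggy). State: coin:Alice, wallet:Peggy
Event 8 (give wallet: Peggy -> Wendy). State: coin:Alice, wallet:Wendy
Event 9 (give coin: Alice -> Peggy). State: coin:Peggy, wallet:Wendy
Event 10 (swap coin<->wallet: now coin:Wendy, wallet:Peggy). State: coin:Wendy, wallet:Peggy
Event 11 (give coin: Wendy -> Peggy). State: coin:Peggy, wallet:Peggy

Final state: coin:Peggy, wallet:Peggy
Peggy holds: coin, wallet.

Answer: coin, wallet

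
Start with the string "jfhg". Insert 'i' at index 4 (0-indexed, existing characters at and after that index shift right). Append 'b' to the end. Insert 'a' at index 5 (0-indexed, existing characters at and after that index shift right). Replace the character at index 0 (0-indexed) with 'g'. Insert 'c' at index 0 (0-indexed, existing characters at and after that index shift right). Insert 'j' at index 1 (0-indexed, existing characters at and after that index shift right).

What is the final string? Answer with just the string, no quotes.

Applying each edit step by step:
Start: "jfhg"
Op 1 (insert 'i' at idx 4): "jfhg" -> "jfhgi"
Op 2 (append 'b'): "jfhgi" -> "jfhgib"
Op 3 (insert 'a' at idx 5): "jfhgib" -> "jfhgiab"
Op 4 (replace idx 0: 'j' -> 'g'): "jfhgiab" -> "gfhgiab"
Op 5 (insert 'c' at idx 0): "gfhgiab" -> "cgfhgiab"
Op 6 (insert 'j' at idx 1): "cgfhgiab" -> "cjgfhgiab"

Answer: cjgfhgiab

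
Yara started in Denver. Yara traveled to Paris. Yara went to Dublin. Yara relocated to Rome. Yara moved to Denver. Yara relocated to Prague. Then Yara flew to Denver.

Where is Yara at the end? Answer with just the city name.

Answer: Denver

Derivation:
Tracking Yara's location:
Start: Yara is in Denver.
After move 1: Denver -> Paris. Yara is in Paris.
After move 2: Paris -> Dublin. Yara is in Dublin.
After move 3: Dublin -> Rome. Yara is in Rome.
After move 4: Rome -> Denver. Yara is in Denver.
After move 5: Denver -> Prague. Yara is in Prague.
After move 6: Prague -> Denver. Yara is in Denver.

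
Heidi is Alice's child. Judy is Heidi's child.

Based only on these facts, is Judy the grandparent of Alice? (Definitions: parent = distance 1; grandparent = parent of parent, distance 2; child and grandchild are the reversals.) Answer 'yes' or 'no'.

Reconstructing the parent chain from the given facts:
  Alice -> Heidi -> Judy
(each arrow means 'parent of the next')
Positions in the chain (0 = top):
  position of Alice: 0
  position of Heidi: 1
  position of Judy: 2

Judy is at position 2, Alice is at position 0; signed distance (j - i) = -2.
'grandparent' requires j - i = 2. Actual distance is -2, so the relation does NOT hold.

Answer: no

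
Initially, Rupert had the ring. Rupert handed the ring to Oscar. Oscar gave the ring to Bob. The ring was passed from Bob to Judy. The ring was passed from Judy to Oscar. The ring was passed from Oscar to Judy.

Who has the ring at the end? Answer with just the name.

Answer: Judy

Derivation:
Tracking the ring through each event:
Start: Rupert has the ring.
After event 1: Oscar has the ring.
After event 2: Bob has the ring.
After event 3: Judy has the ring.
After event 4: Oscar has the ring.
After event 5: Judy has the ring.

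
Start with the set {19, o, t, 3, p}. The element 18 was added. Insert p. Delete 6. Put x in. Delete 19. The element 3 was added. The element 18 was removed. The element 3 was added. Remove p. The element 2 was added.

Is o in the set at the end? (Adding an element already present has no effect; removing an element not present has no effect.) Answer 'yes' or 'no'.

Tracking the set through each operation:
Start: {19, 3, o, p, t}
Event 1 (add 18): added. Set: {18, 19, 3, o, p, t}
Event 2 (add p): already present, no change. Set: {18, 19, 3, o, p, t}
Event 3 (remove 6): not present, no change. Set: {18, 19, 3, o, p, t}
Event 4 (add x): added. Set: {18, 19, 3, o, p, t, x}
Event 5 (remove 19): removed. Set: {18, 3, o, p, t, x}
Event 6 (add 3): already present, no change. Set: {18, 3, o, p, t, x}
Event 7 (remove 18): removed. Set: {3, o, p, t, x}
Event 8 (add 3): already present, no change. Set: {3, o, p, t, x}
Event 9 (remove p): removed. Set: {3, o, t, x}
Event 10 (add 2): added. Set: {2, 3, o, t, x}

Final set: {2, 3, o, t, x} (size 5)
o is in the final set.

Answer: yes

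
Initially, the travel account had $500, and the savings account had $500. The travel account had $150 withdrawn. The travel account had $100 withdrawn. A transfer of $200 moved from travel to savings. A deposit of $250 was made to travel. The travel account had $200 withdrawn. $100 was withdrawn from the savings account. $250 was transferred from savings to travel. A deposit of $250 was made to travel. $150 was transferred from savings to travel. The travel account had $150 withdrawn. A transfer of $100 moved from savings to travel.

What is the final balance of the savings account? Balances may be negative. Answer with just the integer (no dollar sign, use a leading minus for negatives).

Answer: 100

Derivation:
Tracking account balances step by step:
Start: travel=500, savings=500
Event 1 (withdraw 150 from travel): travel: 500 - 150 = 350. Balances: travel=350, savings=500
Event 2 (withdraw 100 from travel): travel: 350 - 100 = 250. Balances: travel=250, savings=500
Event 3 (transfer 200 travel -> savings): travel: 250 - 200 = 50, savings: 500 + 200 = 700. Balances: travel=50, savings=700
Event 4 (deposit 250 to travel): travel: 50 + 250 = 300. Balances: travel=300, savings=700
Event 5 (withdraw 200 from travel): travel: 300 - 200 = 100. Balances: travel=100, savings=700
Event 6 (withdraw 100 from savings): savings: 700 - 100 = 600. Balances: travel=100, savings=600
Event 7 (transfer 250 savings -> travel): savings: 600 - 250 = 350, travel: 100 + 250 = 350. Balances: travel=350, savings=350
Event 8 (deposit 250 to travel): travel: 350 + 250 = 600. Balances: travel=600, savings=350
Event 9 (transfer 150 savings -> travel): savings: 350 - 150 = 200, travel: 600 + 150 = 750. Balances: travel=750, savings=200
Event 10 (withdraw 150 from travel): travel: 750 - 150 = 600. Balances: travel=600, savings=200
Event 11 (transfer 100 savings -> travel): savings: 200 - 100 = 100, travel: 600 + 100 = 700. Balances: travel=700, savings=100

Final balance of savings: 100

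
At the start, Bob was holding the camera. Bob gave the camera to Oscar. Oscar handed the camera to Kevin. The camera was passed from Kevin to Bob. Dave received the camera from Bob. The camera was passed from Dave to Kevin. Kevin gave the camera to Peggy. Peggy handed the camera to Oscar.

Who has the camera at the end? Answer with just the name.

Tracking the camera through each event:
Start: Bob has the camera.
After event 1: Oscar has the camera.
After event 2: Kevin has the camera.
After event 3: Bob has the camera.
After event 4: Dave has the camera.
After event 5: Kevin has the camera.
After event 6: Peggy has the camera.
After event 7: Oscar has the camera.

Answer: Oscar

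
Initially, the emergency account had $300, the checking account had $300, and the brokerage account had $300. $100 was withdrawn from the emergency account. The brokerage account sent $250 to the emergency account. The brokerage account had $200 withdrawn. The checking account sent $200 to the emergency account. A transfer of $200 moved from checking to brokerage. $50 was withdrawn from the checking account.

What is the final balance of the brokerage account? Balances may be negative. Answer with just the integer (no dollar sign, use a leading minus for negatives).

Tracking account balances step by step:
Start: emergency=300, checking=300, brokerage=300
Event 1 (withdraw 100 from emergency): emergency: 300 - 100 = 200. Balances: emergency=200, checking=300, brokerage=300
Event 2 (transfer 250 brokerage -> emergency): brokerage: 300 - 250 = 50, emergency: 200 + 250 = 450. Balances: emergency=450, checking=300, brokerage=50
Event 3 (withdraw 200 from brokerage): brokerage: 50 - 200 = -150. Balances: emergency=450, checking=300, brokerage=-150
Event 4 (transfer 200 checking -> emergency): checking: 300 - 200 = 100, emergency: 450 + 200 = 650. Balances: emergency=650, checking=100, brokerage=-150
Event 5 (transfer 200 checking -> brokerage): checking: 100 - 200 = -100, brokerage: -150 + 200 = 50. Balances: emergency=650, checking=-100, brokerage=50
Event 6 (withdraw 50 from checking): checking: -100 - 50 = -150. Balances: emergency=650, checking=-150, brokerage=50

Final balance of brokerage: 50

Answer: 50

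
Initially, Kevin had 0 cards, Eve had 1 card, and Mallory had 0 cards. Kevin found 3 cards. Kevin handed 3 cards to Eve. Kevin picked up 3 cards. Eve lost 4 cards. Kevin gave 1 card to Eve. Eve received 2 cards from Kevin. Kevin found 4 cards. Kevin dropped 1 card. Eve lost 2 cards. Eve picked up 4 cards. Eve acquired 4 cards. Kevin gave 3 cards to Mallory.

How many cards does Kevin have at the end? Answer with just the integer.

Tracking counts step by step:
Start: Kevin=0, Eve=1, Mallory=0
Event 1 (Kevin +3): Kevin: 0 -> 3. State: Kevin=3, Eve=1, Mallory=0
Event 2 (Kevin -> Eve, 3): Kevin: 3 -> 0, Eve: 1 -> 4. State: Kevin=0, Eve=4, Mallory=0
Event 3 (Kevin +3): Kevin: 0 -> 3. State: Kevin=3, Eve=4, Mallory=0
Event 4 (Eve -4): Eve: 4 -> 0. State: Kevin=3, Eve=0, Mallory=0
Event 5 (Kevin -> Eve, 1): Kevin: 3 -> 2, Eve: 0 -> 1. State: Kevin=2, Eve=1, Mallory=0
Event 6 (Kevin -> Eve, 2): Kevin: 2 -> 0, Eve: 1 -> 3. State: Kevin=0, Eve=3, Mallory=0
Event 7 (Kevin +4): Kevin: 0 -> 4. State: Kevin=4, Eve=3, Mallory=0
Event 8 (Kevin -1): Kevin: 4 -> 3. State: Kevin=3, Eve=3, Mallory=0
Event 9 (Eve -2): Eve: 3 -> 1. State: Kevin=3, Eve=1, Mallory=0
Event 10 (Eve +4): Eve: 1 -> 5. State: Kevin=3, Eve=5, Mallory=0
Event 11 (Eve +4): Eve: 5 -> 9. State: Kevin=3, Eve=9, Mallory=0
Event 12 (Kevin -> Mallory, 3): Kevin: 3 -> 0, Mallory: 0 -> 3. State: Kevin=0, Eve=9, Mallory=3

Kevin's final count: 0

Answer: 0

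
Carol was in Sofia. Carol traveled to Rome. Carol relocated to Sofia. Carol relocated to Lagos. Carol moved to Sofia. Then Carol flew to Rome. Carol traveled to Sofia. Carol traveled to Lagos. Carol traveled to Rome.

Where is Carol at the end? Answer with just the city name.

Answer: Rome

Derivation:
Tracking Carol's location:
Start: Carol is in Sofia.
After move 1: Sofia -> Rome. Carol is in Rome.
After move 2: Rome -> Sofia. Carol is in Sofia.
After move 3: Sofia -> Lagos. Carol is in Lagos.
After move 4: Lagos -> Sofia. Carol is in Sofia.
After move 5: Sofia -> Rome. Carol is in Rome.
After move 6: Rome -> Sofia. Carol is in Sofia.
After move 7: Sofia -> Lagos. Carol is in Lagos.
After move 8: Lagos -> Rome. Carol is in Rome.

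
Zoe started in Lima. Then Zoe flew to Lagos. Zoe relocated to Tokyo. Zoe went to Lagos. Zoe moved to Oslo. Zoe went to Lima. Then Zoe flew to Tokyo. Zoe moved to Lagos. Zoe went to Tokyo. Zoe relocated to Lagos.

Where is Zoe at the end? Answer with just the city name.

Tracking Zoe's location:
Start: Zoe is in Lima.
After move 1: Lima -> Lagos. Zoe is in Lagos.
After move 2: Lagos -> Tokyo. Zoe is in Tokyo.
After move 3: Tokyo -> Lagos. Zoe is in Lagos.
After move 4: Lagos -> Oslo. Zoe is in Oslo.
After move 5: Oslo -> Lima. Zoe is in Lima.
After move 6: Lima -> Tokyo. Zoe is in Tokyo.
After move 7: Tokyo -> Lagos. Zoe is in Lagos.
After move 8: Lagos -> Tokyo. Zoe is in Tokyo.
After move 9: Tokyo -> Lagos. Zoe is in Lagos.

Answer: Lagos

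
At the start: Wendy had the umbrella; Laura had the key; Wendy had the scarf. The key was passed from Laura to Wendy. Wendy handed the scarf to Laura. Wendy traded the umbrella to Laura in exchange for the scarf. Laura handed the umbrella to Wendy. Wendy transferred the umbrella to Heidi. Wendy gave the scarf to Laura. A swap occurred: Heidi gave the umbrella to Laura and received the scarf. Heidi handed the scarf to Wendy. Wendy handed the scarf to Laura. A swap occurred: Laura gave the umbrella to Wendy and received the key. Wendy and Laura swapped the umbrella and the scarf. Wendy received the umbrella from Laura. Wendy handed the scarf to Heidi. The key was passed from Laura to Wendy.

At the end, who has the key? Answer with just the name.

Answer: Wendy

Derivation:
Tracking all object holders:
Start: umbrella:Wendy, key:Laura, scarf:Wendy
Event 1 (give key: Laura -> Wendy). State: umbrella:Wendy, key:Wendy, scarf:Wendy
Event 2 (give scarf: Wendy -> Laura). State: umbrella:Wendy, key:Wendy, scarf:Laura
Event 3 (swap umbrella<->scarf: now umbrella:Laura, scarf:Wendy). State: umbrella:Laura, key:Wendy, scarf:Wendy
Event 4 (give umbrella: Laura -> Wendy). State: umbrella:Wendy, key:Wendy, scarf:Wendy
Event 5 (give umbrella: Wendy -> Heidi). State: umbrella:Heidi, key:Wendy, scarf:Wendy
Event 6 (give scarf: Wendy -> Laura). State: umbrella:Heidi, key:Wendy, scarf:Laura
Event 7 (swap umbrella<->scarf: now umbrella:Laura, scarf:Heidi). State: umbrella:Laura, key:Wendy, scarf:Heidi
Event 8 (give scarf: Heidi -> Wendy). State: umbrella:Laura, key:Wendy, scarf:Wendy
Event 9 (give scarf: Wendy -> Laura). State: umbrella:Laura, key:Wendy, scarf:Laura
Event 10 (swap umbrella<->key: now umbrella:Wendy, key:Laura). State: umbrella:Wendy, key:Laura, scarf:Laura
Event 11 (swap umbrella<->scarf: now umbrella:Laura, scarf:Wendy). State: umbrella:Laura, key:Laura, scarf:Wendy
Event 12 (give umbrella: Laura -> Wendy). State: umbrella:Wendy, key:Laura, scarf:Wendy
Event 13 (give scarf: Wendy -> Heidi). State: umbrella:Wendy, key:Laura, scarf:Heidi
Event 14 (give key: Laura -> Wendy). State: umbrella:Wendy, key:Wendy, scarf:Heidi

Final state: umbrella:Wendy, key:Wendy, scarf:Heidi
The key is held by Wendy.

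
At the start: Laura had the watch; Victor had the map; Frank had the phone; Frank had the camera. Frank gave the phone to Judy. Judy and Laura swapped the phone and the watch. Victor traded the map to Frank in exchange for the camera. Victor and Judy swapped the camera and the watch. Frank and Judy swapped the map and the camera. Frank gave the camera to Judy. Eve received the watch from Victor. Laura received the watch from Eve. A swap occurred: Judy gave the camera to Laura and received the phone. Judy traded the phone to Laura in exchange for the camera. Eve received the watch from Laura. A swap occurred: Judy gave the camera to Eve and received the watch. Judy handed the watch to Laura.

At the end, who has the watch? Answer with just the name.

Tracking all object holders:
Start: watch:Laura, map:Victor, phone:Frank, camera:Frank
Event 1 (give phone: Frank -> Judy). State: watch:Laura, map:Victor, phone:Judy, camera:Frank
Event 2 (swap phone<->watch: now phone:Laura, watch:Judy). State: watch:Judy, map:Victor, phone:Laura, camera:Frank
Event 3 (swap map<->camera: now map:Frank, camera:Victor). State: watch:Judy, map:Frank, phone:Laura, camera:Victor
Event 4 (swap camera<->watch: now camera:Judy, watch:Victor). State: watch:Victor, map:Frank, phone:Laura, camera:Judy
Event 5 (swap map<->camera: now map:Judy, camera:Frank). State: watch:Victor, map:Judy, phone:Laura, camera:Frank
Event 6 (give camera: Frank -> Judy). State: watch:Victor, map:Judy, phone:Laura, camera:Judy
Event 7 (give watch: Victor -> Eve). State: watch:Eve, map:Judy, phone:Laura, camera:Judy
Event 8 (give watch: Eve -> Laura). State: watch:Laura, map:Judy, phone:Laura, camera:Judy
Event 9 (swap camera<->phone: now camera:Laura, phone:Judy). State: watch:Laura, map:Judy, phone:Judy, camera:Laura
Event 10 (swap phone<->camera: now phone:Laura, camera:Judy). State: watch:Laura, map:Judy, phone:Laura, camera:Judy
Event 11 (give watch: Laura -> Eve). State: watch:Eve, map:Judy, phone:Laura, camera:Judy
Event 12 (swap camera<->watch: now camera:Eve, watch:Judy). State: watch:Judy, map:Judy, phone:Laura, camera:Eve
Event 13 (give watch: Judy -> Laura). State: watch:Laura, map:Judy, phone:Laura, camera:Eve

Final state: watch:Laura, map:Judy, phone:Laura, camera:Eve
The watch is held by Laura.

Answer: Laura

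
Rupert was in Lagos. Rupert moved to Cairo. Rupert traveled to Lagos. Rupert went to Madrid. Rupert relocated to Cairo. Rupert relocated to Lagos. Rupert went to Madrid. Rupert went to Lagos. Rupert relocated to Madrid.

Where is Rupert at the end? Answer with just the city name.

Answer: Madrid

Derivation:
Tracking Rupert's location:
Start: Rupert is in Lagos.
After move 1: Lagos -> Cairo. Rupert is in Cairo.
After move 2: Cairo -> Lagos. Rupert is in Lagos.
After move 3: Lagos -> Madrid. Rupert is in Madrid.
After move 4: Madrid -> Cairo. Rupert is in Cairo.
After move 5: Cairo -> Lagos. Rupert is in Lagos.
After move 6: Lagos -> Madrid. Rupert is in Madrid.
After move 7: Madrid -> Lagos. Rupert is in Lagos.
After move 8: Lagos -> Madrid. Rupert is in Madrid.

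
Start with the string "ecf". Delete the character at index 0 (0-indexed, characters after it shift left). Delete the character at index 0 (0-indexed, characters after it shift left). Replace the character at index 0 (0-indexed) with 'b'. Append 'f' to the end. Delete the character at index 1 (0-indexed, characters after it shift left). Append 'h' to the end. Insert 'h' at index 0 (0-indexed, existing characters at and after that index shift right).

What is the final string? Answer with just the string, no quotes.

Applying each edit step by step:
Start: "ecf"
Op 1 (delete idx 0 = 'e'): "ecf" -> "cf"
Op 2 (delete idx 0 = 'c'): "cf" -> "f"
Op 3 (replace idx 0: 'f' -> 'b'): "f" -> "b"
Op 4 (append 'f'): "b" -> "bf"
Op 5 (delete idx 1 = 'f'): "bf" -> "b"
Op 6 (append 'h'): "b" -> "bh"
Op 7 (insert 'h' at idx 0): "bh" -> "hbh"

Answer: hbh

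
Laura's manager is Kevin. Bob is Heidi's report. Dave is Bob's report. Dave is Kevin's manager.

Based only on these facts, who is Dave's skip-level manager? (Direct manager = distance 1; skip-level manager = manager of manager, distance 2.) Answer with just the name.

Answer: Heidi

Derivation:
Reconstructing the manager chain from the given facts:
  Heidi -> Bob -> Dave -> Kevin -> Laura
(each arrow means 'manager of the next')
Positions in the chain (0 = top):
  position of Heidi: 0
  position of Bob: 1
  position of Dave: 2
  position of Kevin: 3
  position of Laura: 4

Dave is at position 2; the skip-level manager is 2 steps up the chain, i.e. position 0: Heidi.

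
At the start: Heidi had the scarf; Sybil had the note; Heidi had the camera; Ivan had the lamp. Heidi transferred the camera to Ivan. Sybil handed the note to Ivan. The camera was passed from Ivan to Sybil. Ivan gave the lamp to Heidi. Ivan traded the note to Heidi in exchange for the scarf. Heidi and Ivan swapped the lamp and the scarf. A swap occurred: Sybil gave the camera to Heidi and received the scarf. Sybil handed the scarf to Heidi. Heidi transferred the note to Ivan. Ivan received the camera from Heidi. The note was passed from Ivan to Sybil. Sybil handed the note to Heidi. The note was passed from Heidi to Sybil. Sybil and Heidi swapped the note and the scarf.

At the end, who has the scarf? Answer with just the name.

Tracking all object holders:
Start: scarf:Heidi, note:Sybil, camera:Heidi, lamp:Ivan
Event 1 (give camera: Heidi -> Ivan). State: scarf:Heidi, note:Sybil, camera:Ivan, lamp:Ivan
Event 2 (give note: Sybil -> Ivan). State: scarf:Heidi, note:Ivan, camera:Ivan, lamp:Ivan
Event 3 (give camera: Ivan -> Sybil). State: scarf:Heidi, note:Ivan, camera:Sybil, lamp:Ivan
Event 4 (give lamp: Ivan -> Heidi). State: scarf:Heidi, note:Ivan, camera:Sybil, lamp:Heidi
Event 5 (swap note<->scarf: now note:Heidi, scarf:Ivan). State: scarf:Ivan, note:Heidi, camera:Sybil, lamp:Heidi
Event 6 (swap lamp<->scarf: now lamp:Ivan, scarf:Heidi). State: scarf:Heidi, note:Heidi, camera:Sybil, lamp:Ivan
Event 7 (swap camera<->scarf: now camera:Heidi, scarf:Sybil). State: scarf:Sybil, note:Heidi, camera:Heidi, lamp:Ivan
Event 8 (give scarf: Sybil -> Heidi). State: scarf:Heidi, note:Heidi, camera:Heidi, lamp:Ivan
Event 9 (give note: Heidi -> Ivan). State: scarf:Heidi, note:Ivan, camera:Heidi, lamp:Ivan
Event 10 (give camera: Heidi -> Ivan). State: scarf:Heidi, note:Ivan, camera:Ivan, lamp:Ivan
Event 11 (give note: Ivan -> Sybil). State: scarf:Heidi, note:Sybil, camera:Ivan, lamp:Ivan
Event 12 (give note: Sybil -> Heidi). State: scarf:Heidi, note:Heidi, camera:Ivan, lamp:Ivan
Event 13 (give note: Heidi -> Sybil). State: scarf:Heidi, note:Sybil, camera:Ivan, lamp:Ivan
Event 14 (swap note<->scarf: now note:Heidi, scarf:Sybil). State: scarf:Sybil, note:Heidi, camera:Ivan, lamp:Ivan

Final state: scarf:Sybil, note:Heidi, camera:Ivan, lamp:Ivan
The scarf is held by Sybil.

Answer: Sybil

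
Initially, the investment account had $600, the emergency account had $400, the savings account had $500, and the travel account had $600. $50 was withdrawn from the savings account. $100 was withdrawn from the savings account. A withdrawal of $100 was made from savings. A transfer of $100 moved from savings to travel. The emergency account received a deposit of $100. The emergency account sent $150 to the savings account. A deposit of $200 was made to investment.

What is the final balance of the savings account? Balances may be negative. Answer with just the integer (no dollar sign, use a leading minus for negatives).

Tracking account balances step by step:
Start: investment=600, emergency=400, savings=500, travel=600
Event 1 (withdraw 50 from savings): savings: 500 - 50 = 450. Balances: investment=600, emergency=400, savings=450, travel=600
Event 2 (withdraw 100 from savings): savings: 450 - 100 = 350. Balances: investment=600, emergency=400, savings=350, travel=600
Event 3 (withdraw 100 from savings): savings: 350 - 100 = 250. Balances: investment=600, emergency=400, savings=250, travel=600
Event 4 (transfer 100 savings -> travel): savings: 250 - 100 = 150, travel: 600 + 100 = 700. Balances: investment=600, emergency=400, savings=150, travel=700
Event 5 (deposit 100 to emergency): emergency: 400 + 100 = 500. Balances: investment=600, emergency=500, savings=150, travel=700
Event 6 (transfer 150 emergency -> savings): emergency: 500 - 150 = 350, savings: 150 + 150 = 300. Balances: investment=600, emergency=350, savings=300, travel=700
Event 7 (deposit 200 to investment): investment: 600 + 200 = 800. Balances: investment=800, emergency=350, savings=300, travel=700

Final balance of savings: 300

Answer: 300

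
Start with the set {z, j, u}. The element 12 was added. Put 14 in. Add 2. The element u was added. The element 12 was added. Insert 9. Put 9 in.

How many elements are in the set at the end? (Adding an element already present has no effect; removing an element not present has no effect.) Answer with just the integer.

Tracking the set through each operation:
Start: {j, u, z}
Event 1 (add 12): added. Set: {12, j, u, z}
Event 2 (add 14): added. Set: {12, 14, j, u, z}
Event 3 (add 2): added. Set: {12, 14, 2, j, u, z}
Event 4 (add u): already present, no change. Set: {12, 14, 2, j, u, z}
Event 5 (add 12): already present, no change. Set: {12, 14, 2, j, u, z}
Event 6 (add 9): added. Set: {12, 14, 2, 9, j, u, z}
Event 7 (add 9): already present, no change. Set: {12, 14, 2, 9, j, u, z}

Final set: {12, 14, 2, 9, j, u, z} (size 7)

Answer: 7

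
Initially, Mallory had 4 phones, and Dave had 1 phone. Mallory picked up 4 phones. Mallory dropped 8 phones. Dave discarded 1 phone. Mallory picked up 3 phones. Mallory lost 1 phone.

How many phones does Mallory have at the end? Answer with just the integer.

Answer: 2

Derivation:
Tracking counts step by step:
Start: Mallory=4, Dave=1
Event 1 (Mallory +4): Mallory: 4 -> 8. State: Mallory=8, Dave=1
Event 2 (Mallory -8): Mallory: 8 -> 0. State: Mallory=0, Dave=1
Event 3 (Dave -1): Dave: 1 -> 0. State: Mallory=0, Dave=0
Event 4 (Mallory +3): Mallory: 0 -> 3. State: Mallory=3, Dave=0
Event 5 (Mallory -1): Mallory: 3 -> 2. State: Mallory=2, Dave=0

Mallory's final count: 2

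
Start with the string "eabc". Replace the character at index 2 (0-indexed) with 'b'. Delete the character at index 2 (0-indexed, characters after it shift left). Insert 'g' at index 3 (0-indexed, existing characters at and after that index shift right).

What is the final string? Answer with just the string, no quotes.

Applying each edit step by step:
Start: "eabc"
Op 1 (replace idx 2: 'b' -> 'b'): "eabc" -> "eabc"
Op 2 (delete idx 2 = 'b'): "eabc" -> "eac"
Op 3 (insert 'g' at idx 3): "eac" -> "eacg"

Answer: eacg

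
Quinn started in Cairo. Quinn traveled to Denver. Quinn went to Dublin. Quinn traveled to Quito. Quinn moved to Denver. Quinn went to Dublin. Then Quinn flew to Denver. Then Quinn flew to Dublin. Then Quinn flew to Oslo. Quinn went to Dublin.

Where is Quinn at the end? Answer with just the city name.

Answer: Dublin

Derivation:
Tracking Quinn's location:
Start: Quinn is in Cairo.
After move 1: Cairo -> Denver. Quinn is in Denver.
After move 2: Denver -> Dublin. Quinn is in Dublin.
After move 3: Dublin -> Quito. Quinn is in Quito.
After move 4: Quito -> Denver. Quinn is in Denver.
After move 5: Denver -> Dublin. Quinn is in Dublin.
After move 6: Dublin -> Denver. Quinn is in Denver.
After move 7: Denver -> Dublin. Quinn is in Dublin.
After move 8: Dublin -> Oslo. Quinn is in Oslo.
After move 9: Oslo -> Dublin. Quinn is in Dublin.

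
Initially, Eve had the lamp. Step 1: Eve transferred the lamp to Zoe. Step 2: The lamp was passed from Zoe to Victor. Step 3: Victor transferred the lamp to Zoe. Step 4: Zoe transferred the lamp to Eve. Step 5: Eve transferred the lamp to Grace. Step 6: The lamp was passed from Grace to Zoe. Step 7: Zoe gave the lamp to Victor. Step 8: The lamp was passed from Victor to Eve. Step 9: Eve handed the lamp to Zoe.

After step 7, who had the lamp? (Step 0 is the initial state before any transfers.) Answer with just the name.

Answer: Victor

Derivation:
Tracking the lamp holder through step 7:
After step 0 (start): Eve
After step 1: Zoe
After step 2: Victor
After step 3: Zoe
After step 4: Eve
After step 5: Grace
After step 6: Zoe
After step 7: Victor

At step 7, the holder is Victor.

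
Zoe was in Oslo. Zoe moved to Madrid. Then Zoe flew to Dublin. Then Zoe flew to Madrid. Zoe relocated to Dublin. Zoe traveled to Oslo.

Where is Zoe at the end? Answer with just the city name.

Tracking Zoe's location:
Start: Zoe is in Oslo.
After move 1: Oslo -> Madrid. Zoe is in Madrid.
After move 2: Madrid -> Dublin. Zoe is in Dublin.
After move 3: Dublin -> Madrid. Zoe is in Madrid.
After move 4: Madrid -> Dublin. Zoe is in Dublin.
After move 5: Dublin -> Oslo. Zoe is in Oslo.

Answer: Oslo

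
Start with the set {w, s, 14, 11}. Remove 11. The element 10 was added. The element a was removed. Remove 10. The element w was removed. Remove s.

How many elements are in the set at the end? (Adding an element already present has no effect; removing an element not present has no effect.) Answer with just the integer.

Answer: 1

Derivation:
Tracking the set through each operation:
Start: {11, 14, s, w}
Event 1 (remove 11): removed. Set: {14, s, w}
Event 2 (add 10): added. Set: {10, 14, s, w}
Event 3 (remove a): not present, no change. Set: {10, 14, s, w}
Event 4 (remove 10): removed. Set: {14, s, w}
Event 5 (remove w): removed. Set: {14, s}
Event 6 (remove s): removed. Set: {14}

Final set: {14} (size 1)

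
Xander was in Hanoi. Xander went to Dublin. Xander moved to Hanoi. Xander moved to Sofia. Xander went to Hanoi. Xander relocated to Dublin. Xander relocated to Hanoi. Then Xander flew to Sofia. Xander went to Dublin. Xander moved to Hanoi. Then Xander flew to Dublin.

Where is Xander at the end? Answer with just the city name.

Tracking Xander's location:
Start: Xander is in Hanoi.
After move 1: Hanoi -> Dublin. Xander is in Dublin.
After move 2: Dublin -> Hanoi. Xander is in Hanoi.
After move 3: Hanoi -> Sofia. Xander is in Sofia.
After move 4: Sofia -> Hanoi. Xander is in Hanoi.
After move 5: Hanoi -> Dublin. Xander is in Dublin.
After move 6: Dublin -> Hanoi. Xander is in Hanoi.
After move 7: Hanoi -> Sofia. Xander is in Sofia.
After move 8: Sofia -> Dublin. Xander is in Dublin.
After move 9: Dublin -> Hanoi. Xander is in Hanoi.
After move 10: Hanoi -> Dublin. Xander is in Dublin.

Answer: Dublin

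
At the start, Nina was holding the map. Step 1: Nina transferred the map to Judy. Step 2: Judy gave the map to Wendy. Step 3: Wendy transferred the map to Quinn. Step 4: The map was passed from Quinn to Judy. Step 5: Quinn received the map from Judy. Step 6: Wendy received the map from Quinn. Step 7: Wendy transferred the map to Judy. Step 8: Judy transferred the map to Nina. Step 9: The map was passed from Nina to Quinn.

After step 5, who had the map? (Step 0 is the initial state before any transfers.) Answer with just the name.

Tracking the map holder through step 5:
After step 0 (start): Nina
After step 1: Judy
After step 2: Wendy
After step 3: Quinn
After step 4: Judy
After step 5: Quinn

At step 5, the holder is Quinn.

Answer: Quinn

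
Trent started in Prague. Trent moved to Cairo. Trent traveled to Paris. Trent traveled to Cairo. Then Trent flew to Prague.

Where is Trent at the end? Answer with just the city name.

Answer: Prague

Derivation:
Tracking Trent's location:
Start: Trent is in Prague.
After move 1: Prague -> Cairo. Trent is in Cairo.
After move 2: Cairo -> Paris. Trent is in Paris.
After move 3: Paris -> Cairo. Trent is in Cairo.
After move 4: Cairo -> Prague. Trent is in Prague.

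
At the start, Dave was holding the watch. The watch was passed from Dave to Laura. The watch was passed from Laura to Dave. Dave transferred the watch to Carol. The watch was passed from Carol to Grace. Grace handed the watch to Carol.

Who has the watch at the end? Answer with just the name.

Tracking the watch through each event:
Start: Dave has the watch.
After event 1: Laura has the watch.
After event 2: Dave has the watch.
After event 3: Carol has the watch.
After event 4: Grace has the watch.
After event 5: Carol has the watch.

Answer: Carol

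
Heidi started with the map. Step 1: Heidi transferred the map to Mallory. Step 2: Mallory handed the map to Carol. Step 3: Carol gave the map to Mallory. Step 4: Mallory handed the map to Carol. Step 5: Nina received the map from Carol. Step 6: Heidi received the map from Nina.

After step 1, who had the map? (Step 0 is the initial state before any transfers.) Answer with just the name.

Tracking the map holder through step 1:
After step 0 (start): Heidi
After step 1: Mallory

At step 1, the holder is Mallory.

Answer: Mallory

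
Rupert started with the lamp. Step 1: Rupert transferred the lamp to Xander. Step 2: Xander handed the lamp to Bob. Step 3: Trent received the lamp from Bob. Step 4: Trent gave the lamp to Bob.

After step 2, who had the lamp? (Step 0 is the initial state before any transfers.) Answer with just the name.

Tracking the lamp holder through step 2:
After step 0 (start): Rupert
After step 1: Xander
After step 2: Bob

At step 2, the holder is Bob.

Answer: Bob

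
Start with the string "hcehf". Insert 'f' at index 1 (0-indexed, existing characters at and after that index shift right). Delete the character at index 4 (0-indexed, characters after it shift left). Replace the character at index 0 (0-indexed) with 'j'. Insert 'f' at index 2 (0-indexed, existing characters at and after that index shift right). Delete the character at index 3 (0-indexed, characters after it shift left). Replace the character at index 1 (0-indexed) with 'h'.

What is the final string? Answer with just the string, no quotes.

Applying each edit step by step:
Start: "hcehf"
Op 1 (insert 'f' at idx 1): "hcehf" -> "hfcehf"
Op 2 (delete idx 4 = 'h'): "hfcehf" -> "hfcef"
Op 3 (replace idx 0: 'h' -> 'j'): "hfcef" -> "jfcef"
Op 4 (insert 'f' at idx 2): "jfcef" -> "jffcef"
Op 5 (delete idx 3 = 'c'): "jffcef" -> "jffef"
Op 6 (replace idx 1: 'f' -> 'h'): "jffef" -> "jhfef"

Answer: jhfef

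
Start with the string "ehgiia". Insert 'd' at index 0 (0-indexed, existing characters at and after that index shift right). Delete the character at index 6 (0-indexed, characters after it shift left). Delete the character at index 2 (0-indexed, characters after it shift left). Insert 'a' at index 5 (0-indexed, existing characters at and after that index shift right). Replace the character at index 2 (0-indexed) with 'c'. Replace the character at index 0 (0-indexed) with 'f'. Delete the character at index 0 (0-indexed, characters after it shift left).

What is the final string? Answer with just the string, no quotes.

Applying each edit step by step:
Start: "ehgiia"
Op 1 (insert 'd' at idx 0): "ehgiia" -> "dehgiia"
Op 2 (delete idx 6 = 'a'): "dehgiia" -> "dehgii"
Op 3 (delete idx 2 = 'h'): "dehgii" -> "degii"
Op 4 (insert 'a' at idx 5): "degii" -> "degiia"
Op 5 (replace idx 2: 'g' -> 'c'): "degiia" -> "deciia"
Op 6 (replace idx 0: 'd' -> 'f'): "deciia" -> "feciia"
Op 7 (delete idx 0 = 'f'): "feciia" -> "eciia"

Answer: eciia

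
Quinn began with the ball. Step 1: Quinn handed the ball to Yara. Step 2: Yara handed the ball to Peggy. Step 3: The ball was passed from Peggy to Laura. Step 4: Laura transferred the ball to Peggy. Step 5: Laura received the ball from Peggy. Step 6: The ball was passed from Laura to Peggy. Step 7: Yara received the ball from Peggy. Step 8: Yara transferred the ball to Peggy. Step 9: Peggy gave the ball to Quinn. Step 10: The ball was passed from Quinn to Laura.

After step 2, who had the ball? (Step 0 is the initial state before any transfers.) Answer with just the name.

Answer: Peggy

Derivation:
Tracking the ball holder through step 2:
After step 0 (start): Quinn
After step 1: Yara
After step 2: Peggy

At step 2, the holder is Peggy.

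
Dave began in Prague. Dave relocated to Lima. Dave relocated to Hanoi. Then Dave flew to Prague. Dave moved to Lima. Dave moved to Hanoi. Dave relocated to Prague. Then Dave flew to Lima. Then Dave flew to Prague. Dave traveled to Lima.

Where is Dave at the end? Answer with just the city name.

Answer: Lima

Derivation:
Tracking Dave's location:
Start: Dave is in Prague.
After move 1: Prague -> Lima. Dave is in Lima.
After move 2: Lima -> Hanoi. Dave is in Hanoi.
After move 3: Hanoi -> Prague. Dave is in Prague.
After move 4: Prague -> Lima. Dave is in Lima.
After move 5: Lima -> Hanoi. Dave is in Hanoi.
After move 6: Hanoi -> Prague. Dave is in Prague.
After move 7: Prague -> Lima. Dave is in Lima.
After move 8: Lima -> Prague. Dave is in Prague.
After move 9: Prague -> Lima. Dave is in Lima.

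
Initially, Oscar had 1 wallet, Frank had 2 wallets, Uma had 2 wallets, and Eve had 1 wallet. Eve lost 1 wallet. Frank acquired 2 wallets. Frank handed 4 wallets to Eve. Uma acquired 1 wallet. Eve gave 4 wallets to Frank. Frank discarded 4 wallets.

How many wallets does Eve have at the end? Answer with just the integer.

Tracking counts step by step:
Start: Oscar=1, Frank=2, Uma=2, Eve=1
Event 1 (Eve -1): Eve: 1 -> 0. State: Oscar=1, Frank=2, Uma=2, Eve=0
Event 2 (Frank +2): Frank: 2 -> 4. State: Oscar=1, Frank=4, Uma=2, Eve=0
Event 3 (Frank -> Eve, 4): Frank: 4 -> 0, Eve: 0 -> 4. State: Oscar=1, Frank=0, Uma=2, Eve=4
Event 4 (Uma +1): Uma: 2 -> 3. State: Oscar=1, Frank=0, Uma=3, Eve=4
Event 5 (Eve -> Frank, 4): Eve: 4 -> 0, Frank: 0 -> 4. State: Oscar=1, Frank=4, Uma=3, Eve=0
Event 6 (Frank -4): Frank: 4 -> 0. State: Oscar=1, Frank=0, Uma=3, Eve=0

Eve's final count: 0

Answer: 0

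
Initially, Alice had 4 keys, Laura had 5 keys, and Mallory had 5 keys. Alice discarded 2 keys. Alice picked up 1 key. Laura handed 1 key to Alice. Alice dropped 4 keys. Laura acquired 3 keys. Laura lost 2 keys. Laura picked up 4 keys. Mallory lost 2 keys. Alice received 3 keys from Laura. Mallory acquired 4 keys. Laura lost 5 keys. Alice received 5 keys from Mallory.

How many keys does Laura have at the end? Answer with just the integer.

Tracking counts step by step:
Start: Alice=4, Laura=5, Mallory=5
Event 1 (Alice -2): Alice: 4 -> 2. State: Alice=2, Laura=5, Mallory=5
Event 2 (Alice +1): Alice: 2 -> 3. State: Alice=3, Laura=5, Mallory=5
Event 3 (Laura -> Alice, 1): Laura: 5 -> 4, Alice: 3 -> 4. State: Alice=4, Laura=4, Mallory=5
Event 4 (Alice -4): Alice: 4 -> 0. State: Alice=0, Laura=4, Mallory=5
Event 5 (Laura +3): Laura: 4 -> 7. State: Alice=0, Laura=7, Mallory=5
Event 6 (Laura -2): Laura: 7 -> 5. State: Alice=0, Laura=5, Mallory=5
Event 7 (Laura +4): Laura: 5 -> 9. State: Alice=0, Laura=9, Mallory=5
Event 8 (Mallory -2): Mallory: 5 -> 3. State: Alice=0, Laura=9, Mallory=3
Event 9 (Laura -> Alice, 3): Laura: 9 -> 6, Alice: 0 -> 3. State: Alice=3, Laura=6, Mallory=3
Event 10 (Mallory +4): Mallory: 3 -> 7. State: Alice=3, Laura=6, Mallory=7
Event 11 (Laura -5): Laura: 6 -> 1. State: Alice=3, Laura=1, Mallory=7
Event 12 (Mallory -> Alice, 5): Mallory: 7 -> 2, Alice: 3 -> 8. State: Alice=8, Laura=1, Mallory=2

Laura's final count: 1

Answer: 1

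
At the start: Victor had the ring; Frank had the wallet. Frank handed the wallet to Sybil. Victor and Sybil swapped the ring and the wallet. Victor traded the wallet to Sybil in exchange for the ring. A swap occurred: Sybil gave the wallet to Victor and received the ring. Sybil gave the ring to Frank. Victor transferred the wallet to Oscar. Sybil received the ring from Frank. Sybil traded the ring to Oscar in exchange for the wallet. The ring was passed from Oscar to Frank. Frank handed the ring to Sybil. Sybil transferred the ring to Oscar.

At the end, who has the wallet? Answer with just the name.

Tracking all object holders:
Start: ring:Victor, wallet:Frank
Event 1 (give wallet: Frank -> Sybil). State: ring:Victor, wallet:Sybil
Event 2 (swap ring<->wallet: now ring:Sybil, wallet:Victor). State: ring:Sybil, wallet:Victor
Event 3 (swap wallet<->ring: now wallet:Sybil, ring:Victor). State: ring:Victor, wallet:Sybil
Event 4 (swap wallet<->ring: now wallet:Victor, ring:Sybil). State: ring:Sybil, wallet:Victor
Event 5 (give ring: Sybil -> Frank). State: ring:Frank, wallet:Victor
Event 6 (give wallet: Victor -> Oscar). State: ring:Frank, wallet:Oscar
Event 7 (give ring: Frank -> Sybil). State: ring:Sybil, wallet:Oscar
Event 8 (swap ring<->wallet: now ring:Oscar, wallet:Sybil). State: ring:Oscar, wallet:Sybil
Event 9 (give ring: Oscar -> Frank). State: ring:Frank, wallet:Sybil
Event 10 (give ring: Frank -> Sybil). State: ring:Sybil, wallet:Sybil
Event 11 (give ring: Sybil -> Oscar). State: ring:Oscar, wallet:Sybil

Final state: ring:Oscar, wallet:Sybil
The wallet is held by Sybil.

Answer: Sybil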